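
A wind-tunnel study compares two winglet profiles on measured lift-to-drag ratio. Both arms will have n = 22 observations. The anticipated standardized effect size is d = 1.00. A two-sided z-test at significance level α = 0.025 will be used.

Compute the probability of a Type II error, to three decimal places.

Noncentrality parameter: λ = d·√(n/2) = 1.00 × √(22/2) = 3.3166
Critical value for a two-sided test at α = 0.025: z_{α/2} = 2.241.
Power = Φ(λ − 2.241) + Φ(−λ − 2.241) = Φ(1.075) + Φ(-5.558) = 0.8589 + 0.0000 = 0.8589.
Type II error: β = 1 − power = 1 − 0.8589 = 0.1411.

β ≈ 0.141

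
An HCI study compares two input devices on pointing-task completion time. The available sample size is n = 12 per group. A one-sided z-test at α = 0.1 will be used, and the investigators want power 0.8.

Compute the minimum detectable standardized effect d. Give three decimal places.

d ≈ 0.867

Required noncentrality: δ = z_{0.1} + z_{0.20} = 1.282 + 0.842 = 2.123.
δ = d·√(n/2) ⇒ d = δ/√(n/2) = 2.123/√(12/2) = 0.8668.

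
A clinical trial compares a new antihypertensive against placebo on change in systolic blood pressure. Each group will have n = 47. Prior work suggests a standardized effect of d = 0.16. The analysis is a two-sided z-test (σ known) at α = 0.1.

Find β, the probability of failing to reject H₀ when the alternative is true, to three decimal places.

β ≈ 0.800

Noncentrality parameter: δ = d·√(n/2) = 0.16 × √(47/2) = 0.7756
Critical value for a two-sided test at α = 0.1: z_{α/2} = 1.645.
Power = Φ(δ − 1.645) + Φ(−δ − 1.645) = Φ(-0.869) + Φ(-2.420) = 0.1924 + 0.0077 = 0.2001.
Type II error: β = 1 − power = 1 − 0.2001 = 0.7999.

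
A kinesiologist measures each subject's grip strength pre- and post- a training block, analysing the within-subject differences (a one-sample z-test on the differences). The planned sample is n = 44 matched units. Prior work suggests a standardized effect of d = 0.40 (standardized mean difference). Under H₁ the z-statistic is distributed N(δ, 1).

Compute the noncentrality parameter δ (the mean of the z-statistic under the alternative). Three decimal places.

The noncentrality parameter scales effect size by the design's sample-size factor: δ = d·√n = 0.40 × √44 = 2.6533

δ ≈ 2.653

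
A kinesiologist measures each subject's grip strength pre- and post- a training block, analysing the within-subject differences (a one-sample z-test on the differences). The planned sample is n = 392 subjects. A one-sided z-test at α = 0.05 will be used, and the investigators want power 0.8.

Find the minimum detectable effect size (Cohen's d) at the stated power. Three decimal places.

d ≈ 0.126

Required noncentrality: δ = z_{0.05} + z_{0.20} = 1.645 + 0.842 = 2.486.
δ = d·√n ⇒ d = δ/√n = 2.486/√392 = 0.1256.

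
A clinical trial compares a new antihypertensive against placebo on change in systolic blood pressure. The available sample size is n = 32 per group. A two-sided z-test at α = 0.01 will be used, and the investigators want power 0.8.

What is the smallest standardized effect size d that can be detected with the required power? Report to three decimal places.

Need Φ(δ − 2.576) = 0.8, so δ = 2.576 + 0.842 = 3.417.
(Lower-tail contribution to power is negligible for δ > 0.)
δ = d·√(n/2) ⇒ d = δ/√(n/2) = 3.417/√(32/2) = 0.8544.

d ≈ 0.854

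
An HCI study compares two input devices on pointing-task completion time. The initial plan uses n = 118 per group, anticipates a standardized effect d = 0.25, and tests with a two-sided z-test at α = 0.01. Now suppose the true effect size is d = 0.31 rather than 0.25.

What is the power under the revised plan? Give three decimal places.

Power ≈ 0.423

With d = 0.31: δ = d·√(n/2) = 0.31 × √(118/2) = 2.3812. Critical value z_{0.005} = 2.576.
Revised power = Φ(δ − 2.576) + Φ(−δ − 2.576) = Φ(-0.195) + Φ(-4.957) = 0.4228 + 0.0000 = 0.4228.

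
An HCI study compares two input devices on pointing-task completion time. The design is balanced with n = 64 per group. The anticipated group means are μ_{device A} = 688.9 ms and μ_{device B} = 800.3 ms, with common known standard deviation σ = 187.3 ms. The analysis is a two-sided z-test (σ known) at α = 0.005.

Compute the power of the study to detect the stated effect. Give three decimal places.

Power ≈ 0.711

Standardized effect: d = |μ_{device A} − μ_{device B}| / σ = |688.9 − 800.3| / 187.3 = 0.5948
Noncentrality parameter: λ = d·√(n/2) = 0.5948 × √(64/2) = 3.3645
Two-sided α = 0.005 → critical value z_{0.0025} = 2.807.
Power = Φ(λ − 2.807) + Φ(−λ − 2.807) = Φ(0.557) + Φ(-6.172) = 0.7114 + 0.0000 = 0.7114.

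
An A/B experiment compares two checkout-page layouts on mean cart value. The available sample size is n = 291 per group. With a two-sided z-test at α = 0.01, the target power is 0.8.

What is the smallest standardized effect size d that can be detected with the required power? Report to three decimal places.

d ≈ 0.283

Required noncentrality: δ = z_{0.005} + z_{0.20} = 2.576 + 0.842 = 3.417.
(Lower-tail contribution to power is negligible for δ > 0.)
δ = d·√(n/2) ⇒ d = δ/√(n/2) = 3.417/√(291/2) = 0.2833.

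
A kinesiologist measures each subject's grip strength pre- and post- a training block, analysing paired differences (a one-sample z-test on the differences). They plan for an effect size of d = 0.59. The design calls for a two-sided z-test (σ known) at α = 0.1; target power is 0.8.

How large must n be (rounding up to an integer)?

n = 18

Set Φ(δ − 1.645) = 0.8; then δ − 1.645 = Φ⁻¹(0.8) = 0.842, giving δ = 2.486.
(Ignoring the negligible lower-tail rejection probability gives the usual closed-form inversion.)
δ = d·√n ⇒ n = (δ/d)² = (2.486 / 0.59)² = 17.76.
Rounding up, n = 18.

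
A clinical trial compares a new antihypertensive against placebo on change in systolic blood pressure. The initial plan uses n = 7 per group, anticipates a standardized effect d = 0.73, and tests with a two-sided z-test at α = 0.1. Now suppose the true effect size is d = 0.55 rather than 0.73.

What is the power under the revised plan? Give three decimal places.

With d = 0.55: δ = d·√(n/2) = 0.55 × √(7/2) = 1.0290. Critical value z_{0.05} = 1.645.
Revised power = Φ(δ − 1.645) + Φ(−δ − 1.645) = Φ(-0.616) + Φ(-2.674) = 0.2690 + 0.0037 = 0.2727.

Power ≈ 0.273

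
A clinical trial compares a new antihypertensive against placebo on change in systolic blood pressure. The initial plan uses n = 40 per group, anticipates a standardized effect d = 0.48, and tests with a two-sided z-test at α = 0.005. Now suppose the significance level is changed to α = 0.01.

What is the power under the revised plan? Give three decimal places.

δ = d·√(n/2) = 0.48 × √(40/2) = 2.1466 (unchanged). New critical value: z_{0.005} = 2.576.
Revised power = Φ(δ − 2.576) + Φ(−δ − 2.576) = Φ(-0.429) + Φ(-4.722) = 0.3339 + 0.0000 = 0.3339.

Power ≈ 0.334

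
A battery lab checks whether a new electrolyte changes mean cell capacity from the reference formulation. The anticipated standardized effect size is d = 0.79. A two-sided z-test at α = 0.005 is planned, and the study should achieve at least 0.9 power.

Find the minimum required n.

Set Φ(δ − 2.807) = 0.9; then δ − 2.807 = Φ⁻¹(0.9) = 1.282, giving δ = 4.089.
(Ignoring the negligible lower-tail rejection probability gives the usual closed-form inversion.)
δ = d·√n ⇒ n = (δ/d)² = (4.089 / 0.79)² = 26.79.
Round up to the next whole unit.

n = 27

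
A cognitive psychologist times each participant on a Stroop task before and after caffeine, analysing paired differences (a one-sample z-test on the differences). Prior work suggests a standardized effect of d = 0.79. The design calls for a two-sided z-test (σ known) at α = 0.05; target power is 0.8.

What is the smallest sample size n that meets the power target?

n = 13

For power 0.8 need Φ(δ − z_{0.025}) = 0.8, so δ = z_{0.025} + z_{0.20} = 1.960 + 0.842 = 2.802.
(For δ > 0 the lower-tail rejection region contributes negligibly to power, so the one-term inversion is standard.)
δ = d·√n ⇒ n = (δ/d)² = (2.802 / 0.79)² = 12.58.
Rounding up, n = 13.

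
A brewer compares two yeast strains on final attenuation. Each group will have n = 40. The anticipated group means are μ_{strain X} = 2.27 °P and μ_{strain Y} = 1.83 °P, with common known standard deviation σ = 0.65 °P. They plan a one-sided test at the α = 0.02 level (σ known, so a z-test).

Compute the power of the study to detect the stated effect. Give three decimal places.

Standardized effect: d = |μ_{strain X} − μ_{strain Y}| / σ = |2.27 − 1.83| / 0.65 = 0.6769
Noncentrality parameter: δ = d·√(n/2) = 0.6769 × √(40/2) = 3.0273
One-sided α = 0.02 → critical value z_{0.02} = 2.054.
Power = Φ(δ − 2.054) = Φ(0.974) = 0.8349.

Power ≈ 0.835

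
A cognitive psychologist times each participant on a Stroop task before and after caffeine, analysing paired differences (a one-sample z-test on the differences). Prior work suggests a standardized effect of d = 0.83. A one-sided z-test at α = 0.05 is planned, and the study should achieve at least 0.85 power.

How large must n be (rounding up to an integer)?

Set Φ(δ − 1.645) = 0.85; then δ − 1.645 = Φ⁻¹(0.85) = 1.036, giving δ = 2.681.
δ = d·√n ⇒ n = (δ/d)² = (2.681 / 0.83)² = 10.44.
Rounding up, n = 11.

n = 11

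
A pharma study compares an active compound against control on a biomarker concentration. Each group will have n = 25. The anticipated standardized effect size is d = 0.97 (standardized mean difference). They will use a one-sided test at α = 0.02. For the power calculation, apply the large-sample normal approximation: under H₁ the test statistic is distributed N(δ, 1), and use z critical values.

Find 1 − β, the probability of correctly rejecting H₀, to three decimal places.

Noncentrality parameter: δ = d·√(n/2) = 0.97 × √(25/2) = 3.4295
Critical value for a one-sided test at α = 0.02: z_α = 2.054.
Power = Φ(δ − 2.054) = Φ(1.376) = 0.9155.

Power ≈ 0.916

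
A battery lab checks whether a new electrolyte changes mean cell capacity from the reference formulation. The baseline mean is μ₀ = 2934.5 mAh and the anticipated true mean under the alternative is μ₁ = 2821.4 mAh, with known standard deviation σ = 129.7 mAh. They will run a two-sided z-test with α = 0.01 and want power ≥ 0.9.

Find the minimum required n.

n = 20

Standardized effect: d = |μ₁ − μ₀| / σ = |2821.4 − 2934.5| / 129.7 = 0.8720
For power 0.9 need Φ(δ − z_{0.005}) = 0.9, so δ = z_{0.005} + z_{0.10} = 2.576 + 1.282 = 3.857.
(For δ > 0 the lower-tail rejection region contributes negligibly to power, so the one-term inversion is standard.)
δ = d·√n ⇒ n = (δ/d)² = (3.857 / 0.8720)² = 19.57.
Rounding up, n = 20.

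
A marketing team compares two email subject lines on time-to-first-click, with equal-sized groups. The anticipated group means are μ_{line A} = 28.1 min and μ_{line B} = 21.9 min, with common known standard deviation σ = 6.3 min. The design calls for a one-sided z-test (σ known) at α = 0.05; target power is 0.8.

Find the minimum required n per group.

n = 13 per group

Standardized effect: d = |μ_{line A} − μ_{line B}| / σ = |28.1 − 21.9| / 6.3 = 0.9841
Set Φ(δ − 1.645) = 0.8; then δ − 1.645 = Φ⁻¹(0.8) = 0.842, giving δ = 2.486.
δ = d·√(n/2) ⇒ n = 2(δ/d)² = 2 × (2.486 / 0.9841)² = 12.77.
Rounding up, n = 13 per group.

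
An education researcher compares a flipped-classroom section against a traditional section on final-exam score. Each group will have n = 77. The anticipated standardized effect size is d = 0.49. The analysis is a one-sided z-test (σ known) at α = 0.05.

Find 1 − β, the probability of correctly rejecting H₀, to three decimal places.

Noncentrality parameter: δ = d·√(n/2) = 0.49 × √(77/2) = 3.0404
One-sided α = 0.05 → critical value z_{0.05} = 1.645.
Power = P(Z > 1.645 − δ) = Φ(1.396) = 0.9186.

Power ≈ 0.919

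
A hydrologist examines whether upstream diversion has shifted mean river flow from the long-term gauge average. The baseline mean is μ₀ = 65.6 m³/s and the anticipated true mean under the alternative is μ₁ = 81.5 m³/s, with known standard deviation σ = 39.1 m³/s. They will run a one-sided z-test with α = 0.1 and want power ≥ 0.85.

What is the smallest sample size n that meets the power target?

Standardized effect: d = |μ₁ − μ₀| / σ = |81.5 − 65.6| / 39.1 = 0.4066
Set Φ(δ − 1.282) = 0.85; then δ − 1.282 = Φ⁻¹(0.85) = 1.036, giving δ = 2.318.
δ = d·√n ⇒ n = (δ/d)² = (2.318 / 0.4066)² = 32.49.
Rounding up, n = 33.

n = 33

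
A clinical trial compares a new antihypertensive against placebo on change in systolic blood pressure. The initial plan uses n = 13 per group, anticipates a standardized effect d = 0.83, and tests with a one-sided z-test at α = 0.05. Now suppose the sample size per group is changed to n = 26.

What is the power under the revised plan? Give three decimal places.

Power ≈ 0.911

With n = 26 per group: δ = d·√(n/2) = 0.83 × √(26/2) = 2.9926. Critical value z_{0.05} = 1.645.
Revised power = Φ(δ − 1.645) = Φ(1.348) = 0.9111.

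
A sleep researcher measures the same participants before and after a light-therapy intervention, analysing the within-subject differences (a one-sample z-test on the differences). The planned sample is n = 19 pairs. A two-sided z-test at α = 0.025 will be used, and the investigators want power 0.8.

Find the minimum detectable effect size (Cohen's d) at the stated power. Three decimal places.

d ≈ 0.707

Required noncentrality: δ = z_{0.0125} + z_{0.20} = 2.241 + 0.842 = 3.083.
(The second rejection-region term Φ(−δ − z_{α/2}) is negligible and dropped.)
δ = d·√n ⇒ d = δ/√n = 3.083/√19 = 0.7073.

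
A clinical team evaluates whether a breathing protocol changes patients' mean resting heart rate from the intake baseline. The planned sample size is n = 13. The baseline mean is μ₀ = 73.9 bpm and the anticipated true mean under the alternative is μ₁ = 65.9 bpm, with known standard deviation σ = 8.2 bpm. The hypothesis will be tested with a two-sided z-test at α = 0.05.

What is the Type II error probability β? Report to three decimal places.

Standardized effect: d = |μ₁ − μ₀| / σ = |65.9 − 73.9| / 8.2 = 0.9756
Noncentrality parameter: δ = d·√n = 0.9756 × √13 = 3.5176
Critical value for a two-sided test at α = 0.05: z_{α/2} = 1.960.
Power = Φ(δ − 1.960) + Φ(−δ − 1.960) = Φ(1.558) + Φ(-5.478) = 0.9403 + 0.0000 = 0.9403.
Type II error: β = 1 − power = 1 − 0.9403 = 0.0597.

β ≈ 0.060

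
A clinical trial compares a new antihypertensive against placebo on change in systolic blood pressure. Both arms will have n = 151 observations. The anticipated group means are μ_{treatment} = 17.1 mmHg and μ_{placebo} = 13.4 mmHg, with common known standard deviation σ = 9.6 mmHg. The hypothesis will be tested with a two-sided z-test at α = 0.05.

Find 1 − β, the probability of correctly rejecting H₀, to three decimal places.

Standardized effect: d = |μ_{treatment} − μ_{placebo}| / σ = |17.1 − 13.4| / 9.6 = 0.3854
Noncentrality parameter: δ = d·√(n/2) = 0.3854 × √(151/2) = 3.3489
Two-sided α = 0.05 → critical value z_{0.025} = 1.960.
Power = Φ(δ − 1.960) + Φ(−δ − 1.960) = Φ(1.389) + Φ(-5.309) = 0.9176 + 0.0000 = 0.9176.

Power ≈ 0.918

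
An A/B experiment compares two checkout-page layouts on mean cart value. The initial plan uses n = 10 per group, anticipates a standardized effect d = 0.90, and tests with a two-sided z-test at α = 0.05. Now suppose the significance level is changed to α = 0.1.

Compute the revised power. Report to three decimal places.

δ = d·√(n/2) = 0.90 × √(10/2) = 2.0125 (unchanged). New critical value: z_{0.05} = 1.645.
Revised power = Φ(δ − 1.645) + Φ(−δ − 1.645) = Φ(0.368) + Φ(-3.657) = 0.6434 + 0.0001 = 0.6435.

Power ≈ 0.644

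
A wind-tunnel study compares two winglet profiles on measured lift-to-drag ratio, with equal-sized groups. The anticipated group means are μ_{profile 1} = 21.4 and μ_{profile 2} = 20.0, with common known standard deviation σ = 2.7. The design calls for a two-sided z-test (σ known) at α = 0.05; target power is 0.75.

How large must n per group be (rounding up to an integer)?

n = 52 per group

Standardized effect: d = |μ_{profile 1} − μ_{profile 2}| / σ = |21.4 − 20.0| / 2.7 = 0.5185
Set Φ(δ − 1.960) = 0.75; then δ − 1.960 = Φ⁻¹(0.75) = 0.674, giving δ = 2.634.
(For δ > 0 the lower-tail rejection region contributes negligibly to power, so the one-term inversion is standard.)
δ = d·√(n/2) ⇒ n = 2(δ/d)² = 2 × (2.634 / 0.5185)² = 51.63.
Round up to the next whole unit.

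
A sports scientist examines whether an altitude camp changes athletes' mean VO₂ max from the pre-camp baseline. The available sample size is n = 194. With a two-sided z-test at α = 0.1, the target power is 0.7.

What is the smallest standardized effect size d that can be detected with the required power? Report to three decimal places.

d ≈ 0.156

Need Φ(δ − 1.645) = 0.7, so δ = 1.645 + 0.524 = 2.169.
(Lower-tail contribution to power is negligible for δ > 0.)
δ = d·√n ⇒ d = δ/√n = 2.169/√194 = 0.1557.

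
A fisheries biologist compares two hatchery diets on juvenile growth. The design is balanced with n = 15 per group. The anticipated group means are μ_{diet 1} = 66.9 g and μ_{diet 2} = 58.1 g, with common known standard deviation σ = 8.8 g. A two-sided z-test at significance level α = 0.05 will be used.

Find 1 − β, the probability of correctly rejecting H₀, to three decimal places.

Standardized effect: d = |μ_{diet 1} − μ_{diet 2}| / σ = |66.9 − 58.1| / 8.8 = 1.0000
Noncentrality parameter: δ = d·√(n/2) = 1.0000 × √(15/2) = 2.7386
Two-sided α = 0.05 → critical value z_{0.025} = 1.960.
Power = Φ(δ − 1.960) + Φ(−δ − 1.960) = Φ(0.779) + Φ(-4.699) = 0.7819 + 0.0000 = 0.7819.

Power ≈ 0.782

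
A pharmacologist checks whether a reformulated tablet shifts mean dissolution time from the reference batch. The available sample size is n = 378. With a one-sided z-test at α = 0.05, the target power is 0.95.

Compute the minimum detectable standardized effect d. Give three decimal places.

Need Φ(δ − 1.645) = 0.95, so δ = 1.645 + 1.645 = 3.290.
δ = d·√n ⇒ d = δ/√n = 3.290/√378 = 0.1692.

d ≈ 0.169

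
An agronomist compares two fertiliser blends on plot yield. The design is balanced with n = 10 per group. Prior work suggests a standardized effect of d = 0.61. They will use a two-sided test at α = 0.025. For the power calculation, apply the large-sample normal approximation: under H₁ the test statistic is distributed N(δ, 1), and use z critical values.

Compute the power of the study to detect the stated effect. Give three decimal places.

Power ≈ 0.190

Noncentrality parameter: δ = d·√(n/2) = 0.61 × √(10/2) = 1.3640
Critical value for a two-sided test at α = 0.025: z_{α/2} = 2.241.
Power = Φ(δ − 2.241) + Φ(−δ − 2.241) = Φ(-0.877) + Φ(-3.605) = 0.1901 + 0.0002 = 0.1903.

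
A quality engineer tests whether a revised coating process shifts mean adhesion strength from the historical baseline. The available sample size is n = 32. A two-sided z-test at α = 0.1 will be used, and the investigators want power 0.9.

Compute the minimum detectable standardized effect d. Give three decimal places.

Need Φ(δ − 1.645) = 0.9, so δ = 1.645 + 1.282 = 2.926.
(The second rejection-region term Φ(−δ − z_{α/2}) is negligible and dropped.)
δ = d·√n ⇒ d = δ/√n = 2.926/√32 = 0.5173.

d ≈ 0.517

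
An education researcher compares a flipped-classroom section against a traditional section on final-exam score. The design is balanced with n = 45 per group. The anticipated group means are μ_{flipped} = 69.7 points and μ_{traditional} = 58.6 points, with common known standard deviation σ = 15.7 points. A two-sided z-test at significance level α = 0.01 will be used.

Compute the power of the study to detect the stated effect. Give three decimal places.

Power ≈ 0.782

Standardized effect: d = |μ_{flipped} − μ_{traditional}| / σ = |69.7 − 58.6| / 15.7 = 0.7070
Noncentrality parameter: δ = d·√(n/2) = 0.7070 × √(45/2) = 3.3536
Critical value for a two-sided test at α = 0.01: z_{α/2} = 2.576.
Power = Φ(δ − 2.576) + Φ(−δ − 2.576) = Φ(0.778) + Φ(-5.929) = 0.7817 + 0.0000 = 0.7817.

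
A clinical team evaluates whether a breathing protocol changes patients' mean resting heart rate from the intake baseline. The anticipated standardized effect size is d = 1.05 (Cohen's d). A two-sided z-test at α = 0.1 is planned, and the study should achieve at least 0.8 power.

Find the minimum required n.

For power 0.8 need Φ(δ − z_{0.05}) = 0.8, so δ = z_{0.05} + z_{0.20} = 1.645 + 0.842 = 2.486.
(For δ > 0 the lower-tail rejection region contributes negligibly to power, so the one-term inversion is standard.)
δ = d·√n ⇒ n = (δ/d)² = (2.486 / 1.05)² = 5.61.
Rounding up, n = 6.

n = 6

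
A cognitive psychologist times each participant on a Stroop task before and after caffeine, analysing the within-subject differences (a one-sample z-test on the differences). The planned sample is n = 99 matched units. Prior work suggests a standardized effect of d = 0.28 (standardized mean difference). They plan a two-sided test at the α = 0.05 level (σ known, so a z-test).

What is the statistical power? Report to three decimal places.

Noncentrality parameter: λ = d·√n = 0.28 × √99 = 2.7860
Critical value for a two-sided test at α = 0.05: z_{α/2} = 1.960.
Power = Φ(λ − 1.960) + Φ(−λ − 1.960) = Φ(0.826) + Φ(-4.746) = 0.7956 + 0.0000 = 0.7956.

Power ≈ 0.796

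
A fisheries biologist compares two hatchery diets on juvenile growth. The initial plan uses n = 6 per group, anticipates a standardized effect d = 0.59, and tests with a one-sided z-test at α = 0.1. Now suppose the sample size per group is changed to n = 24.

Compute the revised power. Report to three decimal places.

Power ≈ 0.777

With n = 24 per group: δ = d·√(n/2) = 0.59 × √(24/2) = 2.0438. Critical value z_{0.1} = 1.282.
Revised power = P(Z > 1.282 − δ) = Φ(0.762) = 0.7771.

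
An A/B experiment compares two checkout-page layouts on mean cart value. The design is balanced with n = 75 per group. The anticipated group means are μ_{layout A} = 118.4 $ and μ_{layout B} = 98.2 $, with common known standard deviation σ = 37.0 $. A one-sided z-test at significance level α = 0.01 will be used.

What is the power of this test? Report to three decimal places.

Standardized effect: d = |μ_{layout A} − μ_{layout B}| / σ = |118.4 − 98.2| / 37.0 = 0.5459
Noncentrality parameter: δ = d·√(n/2) = 0.5459 × √(75/2) = 3.3432
One-sided α = 0.01 → critical value z_{0.01} = 2.326.
Power = Φ(δ − 2.326) = Φ(1.017) = 0.8454.

Power ≈ 0.845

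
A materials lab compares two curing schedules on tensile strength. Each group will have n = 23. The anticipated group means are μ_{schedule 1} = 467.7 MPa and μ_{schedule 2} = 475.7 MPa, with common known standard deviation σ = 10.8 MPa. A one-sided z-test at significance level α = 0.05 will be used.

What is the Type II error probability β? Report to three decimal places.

β ≈ 0.193

Standardized effect: d = |μ_{schedule 1} − μ_{schedule 2}| / σ = |467.7 − 475.7| / 10.8 = 0.7407
Noncentrality parameter: δ = d·√(n/2) = 0.7407 × √(23/2) = 2.5120
One-sided α = 0.05 → critical value z_{0.05} = 1.645.
Power = Φ(δ − 1.645) = Φ(0.867) = 0.8071.
Type II error: β = 1 − power = 1 − 0.8071 = 0.1929.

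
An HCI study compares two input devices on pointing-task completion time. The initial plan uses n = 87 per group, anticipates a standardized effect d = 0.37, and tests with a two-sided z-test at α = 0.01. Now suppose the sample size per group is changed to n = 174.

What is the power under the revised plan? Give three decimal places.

With n = 174 per group: δ = d·√(n/2) = 0.37 × √(174/2) = 3.4511. Critical value z_{0.005} = 2.576.
Revised power = Φ(δ − 2.576) + Φ(−δ − 2.576) = Φ(0.875) + Φ(-6.027) = 0.8093 + 0.0000 = 0.8093.

Power ≈ 0.809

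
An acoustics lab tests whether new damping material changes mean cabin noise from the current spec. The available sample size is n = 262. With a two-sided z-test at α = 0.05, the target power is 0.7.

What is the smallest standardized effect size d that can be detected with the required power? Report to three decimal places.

Required noncentrality: δ = z_{0.025} + z_{0.30} = 1.960 + 0.524 = 2.484.
(The second rejection-region term Φ(−δ − z_{α/2}) is negligible and dropped.)
δ = d·√n ⇒ d = δ/√n = 2.484/√262 = 0.1535.

d ≈ 0.153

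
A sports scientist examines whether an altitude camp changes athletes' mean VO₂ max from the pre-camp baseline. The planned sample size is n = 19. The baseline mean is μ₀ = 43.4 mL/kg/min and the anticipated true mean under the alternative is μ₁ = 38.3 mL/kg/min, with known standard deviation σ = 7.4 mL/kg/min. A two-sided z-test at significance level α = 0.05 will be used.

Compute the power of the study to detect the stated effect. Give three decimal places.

Standardized effect: d = |μ₁ − μ₀| / σ = |38.3 − 43.4| / 7.4 = 0.6892
Noncentrality parameter: δ = d·√n = 0.6892 × √19 = 3.0041
Critical value for a two-sided test at α = 0.05: z_{α/2} = 1.960.
Power = Φ(δ − 1.960) + Φ(−δ − 1.960) = Φ(1.044) + Φ(-4.964) = 0.8518 + 0.0000 = 0.8518.

Power ≈ 0.852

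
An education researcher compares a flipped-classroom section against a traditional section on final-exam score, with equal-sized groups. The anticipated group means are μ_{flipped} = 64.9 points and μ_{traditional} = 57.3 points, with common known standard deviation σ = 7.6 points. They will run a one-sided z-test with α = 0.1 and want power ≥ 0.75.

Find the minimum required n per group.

Standardized effect: d = |μ_{flipped} − μ_{traditional}| / σ = |64.9 − 57.3| / 7.6 = 1.0000
Set Φ(δ − 1.282) = 0.75; then δ − 1.282 = Φ⁻¹(0.75) = 0.674, giving δ = 1.956.
δ = d·√(n/2) ⇒ n = 2(δ/d)² = 2 × (1.956 / 1.0000)² = 7.65.
Round up to the next whole unit.

n = 8 per group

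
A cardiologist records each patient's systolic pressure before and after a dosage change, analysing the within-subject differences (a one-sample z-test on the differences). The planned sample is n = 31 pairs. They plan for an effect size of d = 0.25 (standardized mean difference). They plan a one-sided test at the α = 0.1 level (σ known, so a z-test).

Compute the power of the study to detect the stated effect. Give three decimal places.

Noncentrality parameter: λ = d·√n = 0.25 × √31 = 1.3919
One-sided α = 0.1 → critical value z_{0.1} = 1.282.
Power = Φ(λ − 1.282) = Φ(0.110) = 0.5439.

Power ≈ 0.544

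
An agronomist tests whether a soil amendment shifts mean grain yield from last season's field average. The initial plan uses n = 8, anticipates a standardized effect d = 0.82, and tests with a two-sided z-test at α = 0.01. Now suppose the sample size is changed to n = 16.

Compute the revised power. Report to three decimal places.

With n = 16: δ = d·√n = 0.82 × √16 = 3.2800. Critical value z_{0.005} = 2.576.
Revised power = Φ(δ − 2.576) + Φ(−δ − 2.576) = Φ(0.704) + Φ(-5.856) = 0.7593 + 0.0000 = 0.7593.

Power ≈ 0.759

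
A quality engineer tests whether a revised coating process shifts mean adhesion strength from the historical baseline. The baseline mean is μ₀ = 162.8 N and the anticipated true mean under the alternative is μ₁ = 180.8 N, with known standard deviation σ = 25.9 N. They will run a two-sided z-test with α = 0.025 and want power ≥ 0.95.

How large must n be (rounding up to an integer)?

n = 32

Standardized effect: d = |μ₁ − μ₀| / σ = |180.8 − 162.8| / 25.9 = 0.6950
For power 0.95 need Φ(δ − z_{0.0125}) = 0.95, so δ = z_{0.0125} + z_{0.05} = 2.241 + 1.645 = 3.886.
(For δ > 0 the lower-tail rejection region contributes negligibly to power, so the one-term inversion is standard.)
δ = d·√n ⇒ n = (δ/d)² = (3.886 / 0.6950)² = 31.27.
Rounding up, n = 32.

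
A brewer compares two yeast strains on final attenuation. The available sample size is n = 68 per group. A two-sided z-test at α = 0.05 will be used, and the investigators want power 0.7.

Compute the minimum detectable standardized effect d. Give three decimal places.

d ≈ 0.426

Need Φ(δ − 1.960) = 0.7, so δ = 1.960 + 0.524 = 2.484.
(The second rejection-region term Φ(−δ − z_{α/2}) is negligible and dropped.)
δ = d·√(n/2) ⇒ d = δ/√(n/2) = 2.484/√(68/2) = 0.4261.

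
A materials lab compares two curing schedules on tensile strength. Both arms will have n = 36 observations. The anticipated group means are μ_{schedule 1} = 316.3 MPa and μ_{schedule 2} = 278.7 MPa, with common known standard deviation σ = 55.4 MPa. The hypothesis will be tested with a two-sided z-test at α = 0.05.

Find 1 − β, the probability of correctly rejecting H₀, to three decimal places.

Power ≈ 0.821

Standardized effect: d = |μ_{schedule 1} − μ_{schedule 2}| / σ = |316.3 − 278.7| / 55.4 = 0.6787
Noncentrality parameter: δ = d·√(n/2) = 0.6787 × √(36/2) = 2.8795
Critical value for a two-sided test at α = 0.05: z_{α/2} = 1.960.
Power = Φ(δ − 1.960) + Φ(−δ − 1.960) = Φ(0.920) + Φ(-4.839) = 0.8211 + 0.0000 = 0.8211.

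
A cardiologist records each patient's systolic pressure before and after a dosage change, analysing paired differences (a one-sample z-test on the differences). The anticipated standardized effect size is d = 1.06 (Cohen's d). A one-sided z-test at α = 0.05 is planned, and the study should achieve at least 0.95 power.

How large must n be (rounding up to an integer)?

For power 0.95 need Φ(δ − z_{0.05}) = 0.95, so δ = z_{0.05} + z_{0.05} = 1.645 + 1.645 = 3.290.
δ = d·√n ⇒ n = (δ/d)² = (3.290 / 1.06)² = 9.63.
Rounding up, n = 10.

n = 10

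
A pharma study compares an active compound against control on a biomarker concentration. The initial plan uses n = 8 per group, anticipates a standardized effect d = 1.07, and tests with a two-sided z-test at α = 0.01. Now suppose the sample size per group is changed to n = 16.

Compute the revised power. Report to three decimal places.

With n = 16 per group: δ = d·√(n/2) = 1.07 × √(16/2) = 3.0264. Critical value z_{0.005} = 2.576.
Revised power = Φ(δ − 2.576) + Φ(−δ − 2.576) = Φ(0.451) + Φ(-5.602) = 0.6739 + 0.0000 = 0.6739.

Power ≈ 0.674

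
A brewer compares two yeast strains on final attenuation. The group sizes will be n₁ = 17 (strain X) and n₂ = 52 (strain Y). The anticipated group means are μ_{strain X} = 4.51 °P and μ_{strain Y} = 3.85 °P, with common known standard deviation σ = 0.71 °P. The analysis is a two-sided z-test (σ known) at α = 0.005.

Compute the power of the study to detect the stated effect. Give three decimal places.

Power ≈ 0.699

Standardized effect: d = |μ_{strain X} − μ_{strain Y}| / σ = |4.51 − 3.85| / 0.71 = 0.9296
Noncentrality parameter: δ = d / √(1/n₁ + 1/n₂) = 0.9296 / √(1/17 + 1/52) = 3.3273
Critical value for a two-sided test at α = 0.005: z_{α/2} = 2.807.
Power = Φ(δ − 2.807) + Φ(−δ − 2.807) = Φ(0.520) + Φ(-6.134) = 0.6985 + 0.0000 = 0.6985.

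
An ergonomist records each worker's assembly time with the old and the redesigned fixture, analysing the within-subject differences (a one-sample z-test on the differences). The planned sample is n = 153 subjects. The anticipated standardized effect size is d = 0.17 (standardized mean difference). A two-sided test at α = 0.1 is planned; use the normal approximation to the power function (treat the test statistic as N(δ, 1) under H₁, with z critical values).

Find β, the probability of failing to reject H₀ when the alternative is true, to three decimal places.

Noncentrality parameter: δ = d·√n = 0.17 × √153 = 2.1028
Two-sided α = 0.1 → critical value z_{0.05} = 1.645.
Power = Φ(δ − 1.645) + Φ(−δ − 1.645) = Φ(0.458) + Φ(-3.748) = 0.6765 + 0.0001 = 0.6766.
Type II error: β = 1 − power = 1 − 0.6766 = 0.3234.

β ≈ 0.323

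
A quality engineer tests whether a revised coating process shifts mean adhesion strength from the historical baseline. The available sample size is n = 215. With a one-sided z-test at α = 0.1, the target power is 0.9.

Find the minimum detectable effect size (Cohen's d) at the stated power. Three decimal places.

d ≈ 0.175

Need Φ(δ − 1.282) = 0.9, so δ = 1.282 + 1.282 = 2.563.
δ = d·√n ⇒ d = δ/√n = 2.563/√215 = 0.1748.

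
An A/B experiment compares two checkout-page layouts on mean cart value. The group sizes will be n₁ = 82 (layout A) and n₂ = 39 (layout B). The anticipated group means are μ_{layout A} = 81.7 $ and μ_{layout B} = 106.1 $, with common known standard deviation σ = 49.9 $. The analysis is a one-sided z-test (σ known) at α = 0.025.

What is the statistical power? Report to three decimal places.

Standardized effect: d = |μ_{layout A} − μ_{layout B}| / σ = |81.7 − 106.1| / 49.9 = 0.4890
Noncentrality parameter: δ = d / √(1/n₁ + 1/n₂) = 0.4890 / √(1/82 + 1/39) = 2.5138
One-sided α = 0.025 → critical value z_{0.025} = 1.960.
Power = Φ(δ − 1.960) = Φ(0.554) = 0.7102.

Power ≈ 0.710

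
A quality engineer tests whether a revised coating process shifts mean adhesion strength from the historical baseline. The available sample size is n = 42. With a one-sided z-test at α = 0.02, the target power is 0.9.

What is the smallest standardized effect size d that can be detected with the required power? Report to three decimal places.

Required noncentrality: δ = z_{0.02} + z_{0.10} = 2.054 + 1.282 = 3.335.
δ = d·√n ⇒ d = δ/√n = 3.335/√42 = 0.5146.

d ≈ 0.515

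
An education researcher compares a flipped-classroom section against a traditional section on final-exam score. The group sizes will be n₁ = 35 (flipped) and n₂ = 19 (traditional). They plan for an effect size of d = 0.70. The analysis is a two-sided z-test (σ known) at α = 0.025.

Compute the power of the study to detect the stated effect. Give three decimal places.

Power ≈ 0.585

Noncentrality parameter: δ = d / √(1/n₁ + 1/n₂) = 0.70 / √(1/35 + 1/19) = 2.4565
Two-sided α = 0.025 → critical value z_{0.0125} = 2.241.
Power = Φ(δ − 2.241) + Φ(−δ − 2.241) = Φ(0.215) + Φ(-4.698) = 0.5851 + 0.0000 = 0.5851.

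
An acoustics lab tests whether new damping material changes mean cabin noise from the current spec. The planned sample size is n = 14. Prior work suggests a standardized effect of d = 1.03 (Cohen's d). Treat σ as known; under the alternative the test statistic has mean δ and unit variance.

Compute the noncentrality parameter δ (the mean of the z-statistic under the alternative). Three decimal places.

The noncentrality parameter scales effect size by the design's sample-size factor: δ = d·√n = 1.03 × √14 = 3.8539

δ ≈ 3.854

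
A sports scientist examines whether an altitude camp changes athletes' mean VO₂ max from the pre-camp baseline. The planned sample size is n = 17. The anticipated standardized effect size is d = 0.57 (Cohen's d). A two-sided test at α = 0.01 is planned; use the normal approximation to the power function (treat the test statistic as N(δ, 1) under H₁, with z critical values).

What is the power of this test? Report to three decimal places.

Power ≈ 0.411

Noncentrality parameter: δ = d·√n = 0.57 × √17 = 2.3502
Two-sided α = 0.01 → critical value z_{0.005} = 2.576.
Power = Φ(δ − 2.576) + Φ(−δ − 2.576) = Φ(-0.226) + Φ(-4.926) = 0.4107 + 0.0000 = 0.4107.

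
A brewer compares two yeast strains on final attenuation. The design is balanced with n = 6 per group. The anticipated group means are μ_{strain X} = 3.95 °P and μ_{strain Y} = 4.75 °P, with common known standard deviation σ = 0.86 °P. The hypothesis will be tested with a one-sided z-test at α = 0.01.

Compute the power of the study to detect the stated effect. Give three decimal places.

Standardized effect: d = |μ_{strain X} − μ_{strain Y}| / σ = |3.95 − 4.75| / 0.86 = 0.9302
Noncentrality parameter: λ = d·√(n/2) = 0.9302 × √(6/2) = 1.6112
Critical value for a one-sided test at α = 0.01: z_α = 2.326.
Power = Φ(λ − 2.326) = Φ(-0.715) = 0.2373.

Power ≈ 0.237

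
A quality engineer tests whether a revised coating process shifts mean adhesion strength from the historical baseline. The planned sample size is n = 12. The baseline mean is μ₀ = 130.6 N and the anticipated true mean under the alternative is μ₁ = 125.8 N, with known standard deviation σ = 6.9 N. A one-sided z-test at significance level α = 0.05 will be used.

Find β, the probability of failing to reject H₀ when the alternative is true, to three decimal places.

Standardized effect: d = |μ₁ − μ₀| / σ = |125.8 − 130.6| / 6.9 = 0.6957
Noncentrality parameter: δ = d·√n = 0.6957 × √12 = 2.4098
Critical value for a one-sided test at α = 0.05: z_α = 1.645.
Power = Φ(δ − 1.645) = Φ(0.765) = 0.7779.
Type II error: β = 1 − power = 1 − 0.7779 = 0.2221.

β ≈ 0.222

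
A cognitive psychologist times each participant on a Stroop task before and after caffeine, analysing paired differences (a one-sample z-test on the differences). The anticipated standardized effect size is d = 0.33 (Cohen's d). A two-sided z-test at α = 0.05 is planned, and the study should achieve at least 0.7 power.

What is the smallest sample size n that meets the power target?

For power 0.7 need Φ(δ − z_{0.025}) = 0.7, so δ = z_{0.025} + z_{0.30} = 1.960 + 0.524 = 2.484.
(Ignoring the negligible lower-tail rejection probability gives the usual closed-form inversion.)
δ = d·√n ⇒ n = (δ/d)² = (2.484 / 0.33)² = 56.68.
Round up to the next whole unit.

n = 57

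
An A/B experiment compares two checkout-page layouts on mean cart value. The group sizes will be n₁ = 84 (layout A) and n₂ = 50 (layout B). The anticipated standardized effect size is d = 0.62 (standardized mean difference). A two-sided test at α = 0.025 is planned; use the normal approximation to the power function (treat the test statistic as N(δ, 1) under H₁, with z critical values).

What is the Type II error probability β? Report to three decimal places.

β ≈ 0.109

Noncentrality parameter: δ = d / √(1/n₁ + 1/n₂) = 0.62 / √(1/84 + 1/50) = 3.4711
Two-sided α = 0.025 → critical value z_{0.0125} = 2.241.
Power = Φ(δ − 2.241) + Φ(−δ − 2.241) = Φ(1.230) + Φ(-5.712) = 0.8906 + 0.0000 = 0.8906.
Type II error: β = 1 − power = 1 − 0.8906 = 0.1094.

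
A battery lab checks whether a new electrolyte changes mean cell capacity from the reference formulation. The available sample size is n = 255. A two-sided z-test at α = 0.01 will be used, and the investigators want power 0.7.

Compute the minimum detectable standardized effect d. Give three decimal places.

Required noncentrality: δ = z_{0.005} + z_{0.30} = 2.576 + 0.524 = 3.100.
(Lower-tail contribution to power is negligible for δ > 0.)
δ = d·√n ⇒ d = δ/√n = 3.100/√255 = 0.1941.

d ≈ 0.194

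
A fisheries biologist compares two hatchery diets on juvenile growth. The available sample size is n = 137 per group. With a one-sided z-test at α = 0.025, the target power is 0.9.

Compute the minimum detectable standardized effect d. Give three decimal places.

Required noncentrality: δ = z_{0.025} + z_{0.10} = 1.960 + 1.282 = 3.242.
δ = d·√(n/2) ⇒ d = δ/√(n/2) = 3.242/√(137/2) = 0.3917.

d ≈ 0.392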